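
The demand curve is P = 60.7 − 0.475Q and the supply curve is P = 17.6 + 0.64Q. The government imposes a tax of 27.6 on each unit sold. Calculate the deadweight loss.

Competitive equilibrium: 60.7 − 0.475Q = 17.6 + 0.64Q → Q* = 38.6547, P* = 42.339.
With the tax, the buyer price exceeds the seller price by 27.6: (60.7 − 0.475Q) − (17.6 + 0.64Q) = 27.6 → Q' = 13.9013.
ΔQ = 38.6547 − 13.9013 = 24.7534; the wedge equals the tax, 27.6.
DWL = ½ × 24.7534 × 27.6 = 341.60.

341.60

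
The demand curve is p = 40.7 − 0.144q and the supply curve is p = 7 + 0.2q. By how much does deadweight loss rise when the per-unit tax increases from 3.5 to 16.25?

366.01

Competitive equilibrium: 40.7 − 0.144q = 7 + 0.2q → q* = 97.9651, p* = 26.593.
For a per-unit tax t: Δq = t/0.344, so DWL = ½·t·(t/0.344) = t²/0.688.
At t = 3.5: DWL = 17.805. At t = 16.25: DWL = 383.812.
Increase = 383.812 − 17.805 = 366.01.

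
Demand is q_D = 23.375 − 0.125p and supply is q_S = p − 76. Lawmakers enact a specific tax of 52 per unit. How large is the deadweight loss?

150.22

In inverse form: demand p = 187 − 8q, supply p = 76 + q.
Competitive equilibrium: 187 − 8q = 76 + q → q* = 12.3333, p* = 88.3333.
With the tax, the buyer price exceeds the seller price by 52: (187 − 8q) − (76 + q) = 52 → q' = 6.5556.
Δq = 12.3333 − 6.5556 = 5.7777; the wedge equals the tax, 52.
The triangle = ½ × 5.7777 × 52 = 150.22.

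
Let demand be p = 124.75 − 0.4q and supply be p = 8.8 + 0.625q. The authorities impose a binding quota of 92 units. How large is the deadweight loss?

Competitive equilibrium: 124.75 − 0.4q = 8.8 + 0.625q → q* = 113.122, p* = 79.5012.
At q = 92: demand price = 124.75 − 0.4·92 = 87.95; supply price = 8.8 + 0.625·92 = 66.3.
Δq = 113.122 − 92 = 21.122; wedge = 87.95 − 66.3 = 21.65.
The triangle = ½ × 21.122 × 21.65 = 228.65.

228.65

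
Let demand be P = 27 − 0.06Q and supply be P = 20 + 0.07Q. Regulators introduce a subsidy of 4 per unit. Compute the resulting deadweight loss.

Competitive equilibrium: 27 − 0.06Q = 20 + 0.07Q → Q* = 53.8462, P* = 23.7692.
The subsidy lowers effective supply by 4: P = 16 + 0.07Q.
New quantity: 27 − 0.06Q = 16 + 0.07Q → Q' = 84.6154.
Overproduction ΔQ = 84.6154 − 53.8462 = 30.7692; wedge = subsidy = 4.
DWL = ½ × 30.7692 × 4 = 61.54.

61.54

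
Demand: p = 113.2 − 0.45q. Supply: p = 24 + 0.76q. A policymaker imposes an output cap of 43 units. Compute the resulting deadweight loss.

570.91

Competitive equilibrium: 113.2 − 0.45q = 24 + 0.76q → q* = 73.719, p* = 80.0264.
At q = 43: demand price = 113.2 − 0.45·43 = 93.85; supply price = 24 + 0.76·43 = 56.68.
Δq = 73.719 − 43 = 30.719; wedge = 93.85 − 56.68 = 37.17.
Welfare loss = ½ × 30.719 × 37.17 = 570.91.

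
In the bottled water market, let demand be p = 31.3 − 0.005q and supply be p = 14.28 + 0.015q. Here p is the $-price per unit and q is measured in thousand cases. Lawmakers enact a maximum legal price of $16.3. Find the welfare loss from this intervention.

Competitive equilibrium: 31.3 − 0.005q = 14.28 + 0.015q → q* = 851, p* = 27.045.
At the ceiling p = 16.3, quantity supplied = (16.3 − 14.28)/0.015 = 134.666667.
Willingness to pay at q' = 134.666667: 31.3 − 0.005·134.666667 = 30.626667.
Δq = 851 − 134.666667 = 716.333333; wedge = 30.626667 − 16.3 = 14.326667.
Welfare loss = ½ × 716.333333 × 14.326667 = $5131.33 thousand.

$5131.33 thousand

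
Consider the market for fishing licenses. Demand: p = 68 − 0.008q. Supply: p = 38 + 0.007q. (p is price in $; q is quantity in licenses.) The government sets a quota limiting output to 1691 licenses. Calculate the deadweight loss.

Competitive equilibrium: 68 − 0.008q = 38 + 0.007q → q* = 2000, p* = 52.
At q = 1691: demand price = 68 − 0.008·1691 = 54.472; supply price = 38 + 0.007·1691 = 49.837.
Δq = 2000 − 1691 = 309; wedge = 54.472 − 49.837 = 4.635.
Deadweight loss = ½ × 309 × 4.635 = $716.11.

$716.11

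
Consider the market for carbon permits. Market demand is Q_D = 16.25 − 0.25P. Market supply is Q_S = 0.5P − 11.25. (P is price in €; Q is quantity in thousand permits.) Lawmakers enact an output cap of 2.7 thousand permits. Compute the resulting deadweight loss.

In inverse form: demand P = 65 − 4Q, supply P = 22.5 + 2Q.
Competitive equilibrium: 65 − 4Q = 22.5 + 2Q → Q* = 7.0833, P* = 36.6667.
At Q = 2.7: demand price = 65 − 4·2.7 = 54.2; supply price = 22.5 + 2·2.7 = 27.9.
ΔQ = 7.0833 − 2.7 = 4.3833; wedge = 54.2 − 27.9 = 26.3.
Deadweight loss = ½ × 4.3833 × 26.3 = €57.64 thousand.

€57.64 thousand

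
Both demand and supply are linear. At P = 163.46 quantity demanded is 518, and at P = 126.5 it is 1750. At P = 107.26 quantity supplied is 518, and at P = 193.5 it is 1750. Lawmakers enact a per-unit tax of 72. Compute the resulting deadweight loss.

Demand slope = (126.5 − 163.46)/(1750 − 518) = −0.03, so P = 179 − 0.03Q.
Supply slope = (193.5 − 107.26)/(1750 − 518) = 0.07, so P = 71 + 0.07Q.
Competitive equilibrium: 179 − 0.03Q = 71 + 0.07Q → Q* = 1080, P* = 146.6.
With the tax, the buyer price exceeds the seller price by 72: (179 − 0.03Q) − (71 + 0.07Q) = 72 → Q' = 360.
ΔQ = 1080 − 360 = 720; the wedge equals the tax, 72.
The triangle = ½ × 720 × 72 = 25920.

25920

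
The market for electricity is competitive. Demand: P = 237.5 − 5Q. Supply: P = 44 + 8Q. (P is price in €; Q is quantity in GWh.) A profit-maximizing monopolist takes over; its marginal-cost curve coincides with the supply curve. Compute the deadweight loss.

Competitive equilibrium: 237.5 − 5Q = 44 + 8Q → Q* = 14.8846, P* = 163.0769.
Marginal revenue: MR = 237.5 − 10Q. Set MR = MC: 237.5 − 10Q = 44 + 8Q → Q_m = 10.75.
Price P_m = 237.5 − 5·10.75 = 183.75; MC(Q_m) = 44 + 8·10.75 = 130.
Competitive Q* = 14.8846, so ΔQ = 4.1346; wedge = 183.75 − 130 = 53.75.
DWL = ½ × 4.1346 × 53.75 = €111.12.

€111.12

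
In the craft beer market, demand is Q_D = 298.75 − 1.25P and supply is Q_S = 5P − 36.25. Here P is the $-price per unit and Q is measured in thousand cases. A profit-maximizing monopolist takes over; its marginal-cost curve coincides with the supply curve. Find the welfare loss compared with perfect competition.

In inverse form: demand P = 239 − 0.8Q, supply P = 7.25 + 0.2Q.
Competitive equilibrium: 239 − 0.8Q = 7.25 + 0.2Q → Q* = 231.75, P* = 53.6.
Marginal revenue: MR = 239 − 1.6Q. Set MR = MC: 239 − 1.6Q = 7.25 + 0.2Q → Q_m = 128.75.
Price P_m = 239 − 0.8·128.75 = 136; MC(Q_m) = 7.25 + 0.2·128.75 = 33.
Competitive Q* = 231.75, so ΔQ = 103; wedge = 136 − 33 = 103.
Deadweight loss = ½ × 103 × 103 = $5304.50 thousand.

$5304.50 thousand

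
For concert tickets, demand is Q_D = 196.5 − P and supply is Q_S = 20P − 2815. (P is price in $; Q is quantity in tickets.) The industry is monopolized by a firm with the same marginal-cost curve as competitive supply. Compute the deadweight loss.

$352.18

In inverse form: demand P = 196.5 − Q, supply P = 140.75 + 0.05Q.
Competitive equilibrium: 196.5 − Q = 140.75 + 0.05Q → Q* = 53.0952, P* = 143.4048.
Marginal revenue: MR = 196.5 − 2Q. Set MR = MC: 196.5 − 2Q = 140.75 + 0.05Q → Q_m = 27.1951.
Price P_m = 196.5 − 1·27.1951 = 169.3049; MC(Q_m) = 140.75 + 0.05·27.1951 = 142.1098.
Competitive Q* = 53.0952, so ΔQ = 25.9001; wedge = 169.3049 − 142.1098 = 27.1951.
Welfare loss = ½ × 25.9001 × 27.1951 = $352.18.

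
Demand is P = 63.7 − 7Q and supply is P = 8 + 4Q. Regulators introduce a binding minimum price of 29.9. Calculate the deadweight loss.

Competitive equilibrium: 63.7 − 7Q = 8 + 4Q → Q* = 5.0636, P* = 28.2545.
At the floor P = 29.9, quantity demanded = (63.7 − 29.9)/7 = 4.8286.
Sellers' marginal cost at Q' = 4.8286: 8 + 4·4.8286 = 27.3144.
ΔQ = 5.0636 − 4.8286 = 0.235; wedge = 29.9 − 27.3144 = 2.5856.
Welfare loss = ½ × 0.235 × 2.5856 = 0.30.

0.30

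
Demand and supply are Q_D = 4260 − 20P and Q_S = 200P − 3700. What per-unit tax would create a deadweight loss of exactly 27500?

55

In inverse form: demand P = 213 − 0.05Q, supply P = 18.5 + 0.005Q.
Competitive equilibrium: 213 − 0.05Q = 18.5 + 0.005Q → Q* = 3536.3636, P* = 36.1818.
A tax t gives ΔQ = t/0.055 and wedge t, so DWL = t²/0.11.
t²/0.11 = 27500 → t² = 3025 → t = 55.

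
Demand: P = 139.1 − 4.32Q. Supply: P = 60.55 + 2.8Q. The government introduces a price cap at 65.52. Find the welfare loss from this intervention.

305.08

Competitive equilibrium: 139.1 − 4.32Q = 60.55 + 2.8Q → Q* = 11.0323, P* = 91.4404.
At the ceiling P = 65.52, quantity supplied = (65.52 − 60.55)/2.8 = 1.775.
Willingness to pay at Q' = 1.775: 139.1 − 4.32·1.775 = 131.432.
ΔQ = 11.0323 − 1.775 = 9.2573; wedge = 131.432 − 65.52 = 65.912.
DWL = ½ × 9.2573 × 65.912 = 305.08.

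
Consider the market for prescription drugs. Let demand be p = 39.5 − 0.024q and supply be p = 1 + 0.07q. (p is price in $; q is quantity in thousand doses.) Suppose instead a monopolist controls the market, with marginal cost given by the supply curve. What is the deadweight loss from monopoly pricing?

Competitive equilibrium: 39.5 − 0.024q = 1 + 0.07q → q* = 409.5745, p* = 29.6702.
Marginal revenue: MR = 39.5 − 0.048q. Set MR = MC: 39.5 − 0.048q = 1 + 0.07q → q_m = 326.2712.
Price p_m = 39.5 − 0.024·326.2712 = 31.6695; MC(q_m) = 1 + 0.07·326.2712 = 23.839.
Competitive q* = 409.5745, so Δq = 83.3033; wedge = 31.6695 − 23.839 = 7.8305.
Welfare loss = ½ × 83.3033 × 7.8305 = $326.15 thousand.

$326.15 thousand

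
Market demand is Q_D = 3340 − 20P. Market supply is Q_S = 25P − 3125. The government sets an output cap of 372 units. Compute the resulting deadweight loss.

In inverse form: demand P = 167 − 0.05Q, supply P = 125 + 0.04Q.
Competitive equilibrium: 167 − 0.05Q = 125 + 0.04Q → Q* = 466.6667, P* = 143.6667.
At Q = 372: demand price = 167 − 0.05·372 = 148.4; supply price = 125 + 0.04·372 = 139.88.
ΔQ = 466.6667 − 372 = 94.6667; wedge = 148.4 − 139.88 = 8.52.
The triangle = ½ × 94.6667 × 8.52 = 403.28.

403.28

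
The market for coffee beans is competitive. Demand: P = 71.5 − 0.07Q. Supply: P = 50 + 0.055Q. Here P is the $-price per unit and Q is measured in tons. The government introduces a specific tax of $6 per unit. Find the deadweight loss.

$144

Competitive equilibrium: 71.5 − 0.07Q = 50 + 0.055Q → Q* = 172, P* = 59.46.
With the tax, the buyer price exceeds the seller price by 6: (71.5 − 0.07Q) − (50 + 0.055Q) = 6 → Q' = 124.
ΔQ = 172 − 124 = 48; the wedge equals the tax, 6.
The triangle = ½ × 48 × 6 = $144.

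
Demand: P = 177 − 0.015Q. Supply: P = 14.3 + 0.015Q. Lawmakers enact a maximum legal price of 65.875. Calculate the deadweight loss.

Competitive equilibrium: 177 − 0.015Q = 14.3 + 0.015Q → Q* = 5423.3333, P* = 95.65.
At the ceiling P = 65.875, quantity supplied = (65.875 − 14.3)/0.015 = 3438.3333.
Willingness to pay at Q' = 3438.3333: 177 − 0.015·3438.3333 = 125.425.
ΔQ = 5423.3333 − 3438.3333 = 1985; wedge = 125.425 − 65.875 = 59.55.
Welfare loss = ½ × 1985 × 59.55 = 59103.375.

59103.375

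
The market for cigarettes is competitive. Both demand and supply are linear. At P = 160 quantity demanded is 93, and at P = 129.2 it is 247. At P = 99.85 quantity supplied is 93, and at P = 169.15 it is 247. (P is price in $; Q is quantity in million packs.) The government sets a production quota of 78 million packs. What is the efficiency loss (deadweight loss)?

Demand slope = (129.2 − 160)/(247 − 93) = −0.2, so P = 178.6 − 0.2Q.
Supply slope = (169.15 − 99.85)/(247 − 93) = 0.45, so P = 58 + 0.45Q.
Competitive equilibrium: 178.6 − 0.2Q = 58 + 0.45Q → Q* = 185.5385, P* = 141.4923.
At Q = 78: demand price = 178.6 − 0.2·78 = 163; supply price = 58 + 0.45·78 = 93.1.
ΔQ = 185.5385 − 78 = 107.5385; wedge = 163 − 93.1 = 69.9.
Welfare loss = ½ × 107.5385 × 69.9 = $3758.47 million.

$3758.47 million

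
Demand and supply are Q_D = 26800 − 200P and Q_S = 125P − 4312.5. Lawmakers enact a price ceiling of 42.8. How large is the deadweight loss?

284544.24

In inverse form: demand P = 134 − 0.005Q, supply P = 34.5 + 0.008Q.
Competitive equilibrium: 134 − 0.005Q = 34.5 + 0.008Q → Q* = 7653.8462, P* = 95.7308.
At the ceiling P = 42.8, quantity supplied = (42.8 − 34.5)/0.008 = 1037.5.
Willingness to pay at Q' = 1037.5: 134 − 0.005·1037.5 = 128.8125.
ΔQ = 7653.8462 − 1037.5 = 6616.3462; wedge = 128.8125 − 42.8 = 86.0125.
The triangle = ½ × 6616.3462 × 86.0125 = 284544.24.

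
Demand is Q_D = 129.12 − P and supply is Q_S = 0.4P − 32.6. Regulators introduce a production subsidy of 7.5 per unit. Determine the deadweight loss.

In inverse form: demand P = 129.12 − Q, supply P = 81.5 + 2.5Q.
Competitive equilibrium: 129.12 − Q = 81.5 + 2.5Q → Q* = 13.6057, P* = 115.5143.
The subsidy lowers effective supply by 7.5: P = 74 + 2.5Q.
New quantity: 129.12 − Q = 74 + 2.5Q → Q' = 15.7486.
Overproduction ΔQ = 15.7486 − 13.6057 = 2.1429; wedge = subsidy = 7.5.
DWL = ½ × 2.1429 × 7.5 = 8.04.

8.04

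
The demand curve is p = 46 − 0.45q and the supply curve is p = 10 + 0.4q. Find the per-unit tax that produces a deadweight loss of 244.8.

20.4

Competitive equilibrium: 46 − 0.45q = 10 + 0.4q → q* = 42.3529, p* = 26.9412.
A tax t gives Δq = t/0.85 and wedge t, so DWL = t²/1.7.
t²/1.7 = 244.8 → t² = 416.16 → t = 20.4.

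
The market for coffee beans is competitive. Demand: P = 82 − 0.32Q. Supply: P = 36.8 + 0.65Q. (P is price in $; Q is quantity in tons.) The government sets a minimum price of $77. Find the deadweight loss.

Competitive equilibrium: 82 − 0.32Q = 36.8 + 0.65Q → Q* = 46.5979, P* = 67.0887.
At the floor P = 77, quantity demanded = (82 − 77)/0.32 = 15.625.
Sellers' marginal cost at Q' = 15.625: 36.8 + 0.65·15.625 = 46.9563.
ΔQ = 46.5979 − 15.625 = 30.9729; wedge = 77 − 46.9563 = 30.0437.
Welfare loss = ½ × 30.9729 × 30.0437 = $465.27.

$465.27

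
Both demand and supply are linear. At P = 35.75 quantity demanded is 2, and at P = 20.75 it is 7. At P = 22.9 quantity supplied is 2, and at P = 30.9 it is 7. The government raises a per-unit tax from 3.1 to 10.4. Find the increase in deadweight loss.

Demand slope = (20.75 − 35.75)/(7 − 2) = −3, so P = 41.75 − 3Q.
Supply slope = (30.9 − 22.9)/(7 − 2) = 1.6, so P = 19.7 + 1.6Q.
Competitive equilibrium: 41.75 − 3Q = 19.7 + 1.6Q → Q* = 4.7935, P* = 27.3696.
For a per-unit tax t: ΔQ = t/4.6, so DWL = ½·t·(t/4.6) = t²/9.2.
At t = 3.1: DWL = 1.045. At t = 10.4: DWL = 11.757.
Increase = 11.757 − 1.045 = 10.71.

10.71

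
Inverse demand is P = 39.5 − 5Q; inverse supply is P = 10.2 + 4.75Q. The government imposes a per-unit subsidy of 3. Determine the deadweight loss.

0.46

Competitive equilibrium: 39.5 − 5Q = 10.2 + 4.75Q → Q* = 3.0051, P* = 24.4744.
The subsidy lowers effective supply by 3: P = 7.2 + 4.75Q.
New quantity: 39.5 − 5Q = 7.2 + 4.75Q → Q' = 3.3128.
Overproduction ΔQ = 3.3128 − 3.0051 = 0.3077; wedge = subsidy = 3.
Deadweight loss = ½ × 0.3077 × 3 = 0.46.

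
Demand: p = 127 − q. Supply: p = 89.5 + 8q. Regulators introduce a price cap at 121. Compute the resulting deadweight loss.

Competitive equilibrium: 127 − q = 89.5 + 8q → q* = 4.1667, p* = 122.8333.
At the ceiling p = 121, quantity supplied = (121 − 89.5)/8 = 3.9375.
Willingness to pay at q' = 3.9375: 127 − 1·3.9375 = 123.0625.
Δq = 4.1667 − 3.9375 = 0.2292; wedge = 123.0625 − 121 = 2.0625.
DWL = ½ × 0.2292 × 2.0625 = 0.24.

0.24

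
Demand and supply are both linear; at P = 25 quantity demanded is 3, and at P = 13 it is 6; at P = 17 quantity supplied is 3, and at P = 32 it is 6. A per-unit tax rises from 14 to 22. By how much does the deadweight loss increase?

Demand slope = (13 − 25)/(6 − 3) = −4, so P = 37 − 4Q.
Supply slope = (32 − 17)/(6 − 3) = 5, so P = 2 + 5Q.
Competitive equilibrium: 37 − 4Q = 2 + 5Q → Q* = 3.8889, P* = 21.4444.
For a per-unit tax t: ΔQ = t/9, so DWL = ½·t·(t/9) = t²/18.
At t = 14: DWL = 10.889. At t = 22: DWL = 26.889.
Increase = 26.889 − 10.889 = 16.

16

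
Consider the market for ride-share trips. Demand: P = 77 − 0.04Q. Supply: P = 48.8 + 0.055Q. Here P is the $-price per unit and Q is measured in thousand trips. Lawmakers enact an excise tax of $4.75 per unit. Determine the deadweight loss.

Competitive equilibrium: 77 − 0.04Q = 48.8 + 0.055Q → Q* = 296.8421, P* = 65.1263.
With the tax, the buyer price exceeds the seller price by 4.75: (77 − 0.04Q) − (48.8 + 0.055Q) = 4.75 → Q' = 246.8421.
ΔQ = 296.8421 − 246.8421 = 50; the wedge equals the tax, 4.75.
Deadweight loss = ½ × 50 × 4.75 = $118.75 thousand.

$118.75 thousand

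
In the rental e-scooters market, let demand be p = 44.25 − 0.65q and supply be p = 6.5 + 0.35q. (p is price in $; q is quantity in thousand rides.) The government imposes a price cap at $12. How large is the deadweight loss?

$242.79 thousand

Competitive equilibrium: 44.25 − 0.65q = 6.5 + 0.35q → q* = 37.75, p* = 19.7125.
At the ceiling p = 12, quantity supplied = (12 − 6.5)/0.35 = 15.7143.
Willingness to pay at q' = 15.7143: 44.25 − 0.65·15.7143 = 34.0357.
Δq = 37.75 − 15.7143 = 22.0357; wedge = 34.0357 − 12 = 22.0357.
DWL = ½ × 22.0357 × 22.0357 = $242.79 thousand.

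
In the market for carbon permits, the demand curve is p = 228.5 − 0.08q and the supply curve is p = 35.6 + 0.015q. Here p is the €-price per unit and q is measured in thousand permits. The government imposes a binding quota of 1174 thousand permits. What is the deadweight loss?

Competitive equilibrium: 228.5 − 0.08q = 35.6 + 0.015q → q* = 2030.5263, p* = 66.0579.
At q = 1174: demand price = 228.5 − 0.08·1174 = 134.58; supply price = 35.6 + 0.015·1174 = 53.21.
Δq = 2030.5263 − 1174 = 856.5263; wedge = 134.58 − 53.21 = 81.37.
Deadweight loss = ½ × 856.5263 × 81.37 = €34847.77 thousand.

€34847.77 thousand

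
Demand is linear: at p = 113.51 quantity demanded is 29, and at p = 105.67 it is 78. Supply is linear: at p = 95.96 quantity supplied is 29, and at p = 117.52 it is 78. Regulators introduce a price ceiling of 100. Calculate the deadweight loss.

120.82

Demand slope = (105.67 − 113.51)/(78 − 29) = −0.16, so p = 118.15 − 0.16q.
Supply slope = (117.52 − 95.96)/(78 − 29) = 0.44, so p = 83.2 + 0.44q.
Competitive equilibrium: 118.15 − 0.16q = 83.2 + 0.44q → q* = 58.25, p* = 108.83.
At the ceiling p = 100, quantity supplied = (100 − 83.2)/0.44 = 38.1818.
Willingness to pay at q' = 38.1818: 118.15 − 0.16·38.1818 = 112.0409.
Δq = 58.25 − 38.1818 = 20.0682; wedge = 112.0409 − 100 = 12.0409.
Deadweight loss = ½ × 20.0682 × 12.0409 = 120.82.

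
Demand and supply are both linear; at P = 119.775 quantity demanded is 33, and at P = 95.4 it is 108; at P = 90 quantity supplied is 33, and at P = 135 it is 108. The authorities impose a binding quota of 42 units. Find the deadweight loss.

248.70

Demand slope = (95.4 − 119.775)/(108 − 33) = −0.325, so P = 130.5 − 0.325Q.
Supply slope = (135 − 90)/(108 − 33) = 0.6, so P = 70.2 + 0.6Q.
Competitive equilibrium: 130.5 − 0.325Q = 70.2 + 0.6Q → Q* = 65.1892, P* = 109.3135.
At Q = 42: demand price = 130.5 − 0.325·42 = 116.85; supply price = 70.2 + 0.6·42 = 95.4.
ΔQ = 65.1892 − 42 = 23.1892; wedge = 116.85 − 95.4 = 21.45.
Deadweight loss = ½ × 23.1892 × 21.45 = 248.70.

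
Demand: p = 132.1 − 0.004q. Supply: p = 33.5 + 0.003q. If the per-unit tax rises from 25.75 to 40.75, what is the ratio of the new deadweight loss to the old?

2.504

Competitive equilibrium: 132.1 − 0.004q = 33.5 + 0.003q → q* = 14085.7143, p* = 75.7571.
For a per-unit tax t: Δq = t/0.007, so DWL = ½·t·(t/0.007) = t²/0.014.
At t = 25.75: DWL = 47361.607. At t = 40.75: DWL = 118611.607.
Ratio = (40.75/25.75)² = 2.504.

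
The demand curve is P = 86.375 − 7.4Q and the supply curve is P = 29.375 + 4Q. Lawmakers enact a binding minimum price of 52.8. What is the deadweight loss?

Competitive equilibrium: 86.375 − 7.4Q = 29.375 + 4Q → Q* = 5, P* = 49.375.
At the floor P = 52.8, quantity demanded = (86.375 − 52.8)/7.4 = 4.5372.
Sellers' marginal cost at Q' = 4.5372: 29.375 + 4·4.5372 = 47.5238.
ΔQ = 5 − 4.5372 = 0.4628; wedge = 52.8 − 47.5238 = 5.2762.
Deadweight loss = ½ × 0.4628 × 5.2762 = 1.22.

1.22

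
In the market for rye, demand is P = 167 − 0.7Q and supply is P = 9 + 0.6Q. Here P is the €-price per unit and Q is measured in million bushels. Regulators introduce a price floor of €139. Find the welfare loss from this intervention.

Competitive equilibrium: 167 − 0.7Q = 9 + 0.6Q → Q* = 121.5385, P* = 81.9231.
At the floor P = 139, quantity demanded = (167 − 139)/0.7 = 40.
Sellers' marginal cost at Q' = 40: 9 + 0.6·40 = 33.
ΔQ = 121.5385 − 40 = 81.5385; wedge = 139 − 33 = 106.
The triangle = ½ × 81.5385 × 106 = €4321.54 million.

€4321.54 million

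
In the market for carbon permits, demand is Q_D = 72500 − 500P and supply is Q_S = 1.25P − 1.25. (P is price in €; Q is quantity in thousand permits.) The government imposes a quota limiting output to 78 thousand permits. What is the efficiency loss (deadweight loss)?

€4135.36 thousand

In inverse form: demand P = 145 − 0.002Q, supply P = 1 + 0.8Q.
Competitive equilibrium: 145 − 0.002Q = 1 + 0.8Q → Q* = 179.5511, P* = 144.6409.
At Q = 78: demand price = 145 − 0.002·78 = 144.844; supply price = 1 + 0.8·78 = 63.4.
ΔQ = 179.5511 − 78 = 101.5511; wedge = 144.844 − 63.4 = 81.444.
The triangle = ½ × 101.5511 × 81.444 = €4135.36 thousand.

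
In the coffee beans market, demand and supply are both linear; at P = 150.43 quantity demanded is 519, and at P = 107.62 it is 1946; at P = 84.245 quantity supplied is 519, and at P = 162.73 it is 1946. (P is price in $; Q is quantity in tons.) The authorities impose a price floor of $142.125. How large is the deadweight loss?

$10702.22

Demand slope = (107.62 − 150.43)/(1946 − 519) = −0.03, so P = 166 − 0.03Q.
Supply slope = (162.73 − 84.245)/(1946 − 519) = 0.055, so P = 55.7 + 0.055Q.
Competitive equilibrium: 166 − 0.03Q = 55.7 + 0.055Q → Q* = 1297.64706, P* = 127.07059.
At the floor P = 142.125, quantity demanded = (166 − 142.125)/0.03 = 795.83333.
Sellers' marginal cost at Q' = 795.83333: 55.7 + 0.055·795.83333 = 99.47083.
ΔQ = 1297.64706 − 795.83333 = 501.81373; wedge = 142.125 − 99.47083 = 42.65417.
The triangle = ½ × 501.81373 × 42.65417 = $10702.22.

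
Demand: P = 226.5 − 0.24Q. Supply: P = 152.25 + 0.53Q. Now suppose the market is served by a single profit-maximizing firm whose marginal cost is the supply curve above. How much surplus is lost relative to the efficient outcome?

202.14

Competitive equilibrium: 226.5 − 0.24Q = 152.25 + 0.53Q → Q* = 96.4286, P* = 203.3571.
Marginal revenue: MR = 226.5 − 0.48Q. Set MR = MC: 226.5 − 0.48Q = 152.25 + 0.53Q → Q_m = 73.5149.
Price P_m = 226.5 − 0.24·73.5149 = 208.8564; MC(Q_m) = 152.25 + 0.53·73.5149 = 191.2129.
Competitive Q* = 96.4286, so ΔQ = 22.9137; wedge = 208.8564 − 191.2129 = 17.6435.
Welfare loss = ½ × 22.9137 × 17.6435 = 202.14.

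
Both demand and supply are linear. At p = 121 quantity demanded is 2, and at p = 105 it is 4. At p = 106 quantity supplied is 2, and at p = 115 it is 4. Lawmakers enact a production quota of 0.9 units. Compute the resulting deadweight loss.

Demand slope = (105 − 121)/(4 − 2) = −8, so p = 137 − 8q.
Supply slope = (115 − 106)/(4 − 2) = 4.5, so p = 97 + 4.5q.
Competitive equilibrium: 137 − 8q = 97 + 4.5q → q* = 3.2, p* = 111.4.
At q = 0.9: demand price = 137 − 8·0.9 = 129.8; supply price = 97 + 4.5·0.9 = 101.05.
Δq = 3.2 − 0.9 = 2.3; wedge = 129.8 − 101.05 = 28.75.
The triangle = ½ × 2.3 × 28.75 = 33.06.

33.06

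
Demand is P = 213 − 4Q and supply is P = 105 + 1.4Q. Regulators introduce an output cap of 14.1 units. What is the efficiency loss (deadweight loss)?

93.987

Competitive equilibrium: 213 − 4Q = 105 + 1.4Q → Q* = 20, P* = 133.
At Q = 14.1: demand price = 213 − 4·14.1 = 156.6; supply price = 105 + 1.4·14.1 = 124.74.
ΔQ = 20 − 14.1 = 5.9; wedge = 156.6 − 124.74 = 31.86.
Welfare loss = ½ × 5.9 × 31.86 = 93.987.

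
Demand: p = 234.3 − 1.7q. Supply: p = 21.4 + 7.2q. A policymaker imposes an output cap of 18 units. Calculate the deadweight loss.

Competitive equilibrium: 234.3 − 1.7q = 21.4 + 7.2q → q* = 23.9213, p* = 193.6337.
At q = 18: demand price = 234.3 − 1.7·18 = 203.7; supply price = 21.4 + 7.2·18 = 151.
Δq = 23.9213 − 18 = 5.9213; wedge = 203.7 − 151 = 52.7.
The triangle = ½ × 5.9213 × 52.7 = 156.03.

156.03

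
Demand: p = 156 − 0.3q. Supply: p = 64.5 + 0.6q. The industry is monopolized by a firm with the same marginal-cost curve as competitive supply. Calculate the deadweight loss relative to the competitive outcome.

Competitive equilibrium: 156 − 0.3q = 64.5 + 0.6q → q* = 101.6667, p* = 125.5.
Marginal revenue: MR = 156 − 0.6q. Set MR = MC: 156 − 0.6q = 64.5 + 0.6q → q_m = 76.25.
Price p_m = 156 − 0.3·76.25 = 133.125; MC(q_m) = 64.5 + 0.6·76.25 = 110.25.
Competitive q* = 101.6667, so Δq = 25.4167; wedge = 133.125 − 110.25 = 22.875.
Deadweight loss = ½ × 25.4167 × 22.875 = 290.70.

290.70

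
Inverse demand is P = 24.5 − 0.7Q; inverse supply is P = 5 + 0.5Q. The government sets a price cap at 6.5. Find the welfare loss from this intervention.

105.34

Competitive equilibrium: 24.5 − 0.7Q = 5 + 0.5Q → Q* = 16.25, P* = 13.125.
At the ceiling P = 6.5, quantity supplied = (6.5 − 5)/0.5 = 3.
Willingness to pay at Q' = 3: 24.5 − 0.7·3 = 22.4.
ΔQ = 16.25 − 3 = 13.25; wedge = 22.4 − 6.5 = 15.9.
Welfare loss = ½ × 13.25 × 15.9 = 105.34.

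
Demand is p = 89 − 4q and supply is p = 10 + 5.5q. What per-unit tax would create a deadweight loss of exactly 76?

Competitive equilibrium: 89 − 4q = 10 + 5.5q → q* = 8.3158, p* = 55.7368.
A tax t gives Δq = t/9.5 and wedge t, so DWL = t²/19.
t²/19 = 76 → t² = 1444 → t = 38.

38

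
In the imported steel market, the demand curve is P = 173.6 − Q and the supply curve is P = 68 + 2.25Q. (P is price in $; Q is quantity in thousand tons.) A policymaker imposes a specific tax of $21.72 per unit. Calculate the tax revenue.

Competitive equilibrium: 173.6 − Q = 68 + 2.25Q → Q* = 32.4923, P* = 141.1077.
With the tax, the buyer price exceeds the seller price by 21.72: (173.6 − Q) − (68 + 2.25Q) = 21.72 → Q' = 25.8092.
Tax revenue = 21.72 × 25.8092 = $560.58 thousand.

$560.58 thousand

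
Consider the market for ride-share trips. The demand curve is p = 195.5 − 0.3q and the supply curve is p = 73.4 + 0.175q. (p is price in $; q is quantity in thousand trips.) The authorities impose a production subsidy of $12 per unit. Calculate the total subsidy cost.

Competitive equilibrium: 195.5 − 0.3q = 73.4 + 0.175q → q* = 257.0526, p* = 118.3842.
The subsidy lowers effective supply by 12: p = 61.4 + 0.175q.
New quantity: 195.5 − 0.3q = 61.4 + 0.175q → q' = 282.3158.
Total subsidy cost = 12 × 282.3158 = $3387.79 thousand.

$3387.79 thousand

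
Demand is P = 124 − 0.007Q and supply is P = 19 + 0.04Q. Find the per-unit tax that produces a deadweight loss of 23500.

Competitive equilibrium: 124 − 0.007Q = 19 + 0.04Q → Q* = 2234.0426, P* = 108.3617.
A tax t gives ΔQ = t/0.047 and wedge t, so DWL = t²/0.094.
t²/0.094 = 23500 → t² = 2209 → t = 47.

47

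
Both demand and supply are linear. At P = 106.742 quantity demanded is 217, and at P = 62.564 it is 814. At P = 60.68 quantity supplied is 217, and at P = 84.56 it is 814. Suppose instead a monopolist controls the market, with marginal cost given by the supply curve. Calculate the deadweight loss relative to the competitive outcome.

3406.27

Demand slope = (62.564 − 106.742)/(814 − 217) = −0.074, so P = 122.8 − 0.074Q.
Supply slope = (84.56 − 60.68)/(814 − 217) = 0.04, so P = 52 + 0.04Q.
Competitive equilibrium: 122.8 − 0.074Q = 52 + 0.04Q → Q* = 621.0526, P* = 76.8421.
Marginal revenue: MR = 122.8 − 0.148Q. Set MR = MC: 122.8 − 0.148Q = 52 + 0.04Q → Q_m = 376.5957.
Price P_m = 122.8 − 0.074·376.5957 = 94.9319; MC(Q_m) = 52 + 0.04·376.5957 = 67.0638.
Competitive Q* = 621.0526, so ΔQ = 244.4569; wedge = 94.9319 − 67.0638 = 27.8681.
Deadweight loss = ½ × 244.4569 × 27.8681 = 3406.27.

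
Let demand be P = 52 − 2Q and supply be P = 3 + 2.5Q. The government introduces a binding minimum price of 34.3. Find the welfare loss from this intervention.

9.35

Competitive equilibrium: 52 − 2Q = 3 + 2.5Q → Q* = 10.8889, P* = 30.2222.
At the floor P = 34.3, quantity demanded = (52 − 34.3)/2 = 8.85.
Sellers' marginal cost at Q' = 8.85: 3 + 2.5·8.85 = 25.125.
ΔQ = 10.8889 − 8.85 = 2.0389; wedge = 34.3 − 25.125 = 9.175.
Welfare loss = ½ × 2.0389 × 9.175 = 9.35.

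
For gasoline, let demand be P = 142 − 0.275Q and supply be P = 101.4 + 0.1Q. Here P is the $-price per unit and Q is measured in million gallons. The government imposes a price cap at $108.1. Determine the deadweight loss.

$319.30 million

Competitive equilibrium: 142 − 0.275Q = 101.4 + 0.1Q → Q* = 108.2667, P* = 112.2267.
At the ceiling P = 108.1, quantity supplied = (108.1 − 101.4)/0.1 = 67.
Willingness to pay at Q' = 67: 142 − 0.275·67 = 123.575.
ΔQ = 108.2667 − 67 = 41.2667; wedge = 123.575 − 108.1 = 15.475.
The triangle = ½ × 41.2667 × 15.475 = $319.30 million.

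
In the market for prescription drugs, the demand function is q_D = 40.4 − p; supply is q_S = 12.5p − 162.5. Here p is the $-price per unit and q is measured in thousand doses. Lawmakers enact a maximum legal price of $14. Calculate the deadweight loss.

In inverse form: demand p = 40.4 − q, supply p = 13 + 0.08q.
Competitive equilibrium: 40.4 − q = 13 + 0.08q → q* = 25.3704, p* = 15.0296.
At the ceiling p = 14, quantity supplied = (14 − 13)/0.08 = 12.5.
Willingness to pay at q' = 12.5: 40.4 − 1·12.5 = 27.9.
Δq = 25.3704 − 12.5 = 12.8704; wedge = 27.9 − 14 = 13.9.
Welfare loss = ½ × 12.8704 × 13.9 = $89.45 thousand.

$89.45 thousand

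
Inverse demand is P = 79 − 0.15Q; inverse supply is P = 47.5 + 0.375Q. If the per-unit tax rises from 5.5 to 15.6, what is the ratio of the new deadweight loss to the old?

Competitive equilibrium: 79 − 0.15Q = 47.5 + 0.375Q → Q* = 60, P* = 70.
For a per-unit tax t: ΔQ = t/0.525, so DWL = ½·t·(t/0.525) = t²/1.05.
At t = 5.5: DWL = 28.810. At t = 15.6: DWL = 231.771.
Ratio = (15.6/5.5)² = 8.045.

8.045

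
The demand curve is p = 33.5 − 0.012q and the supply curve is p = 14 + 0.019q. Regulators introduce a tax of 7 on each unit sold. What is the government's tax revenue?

2822.58

Competitive equilibrium: 33.5 − 0.012q = 14 + 0.019q → q* = 629.0323, p* = 25.9516.
With the tax, the buyer price exceeds the seller price by 7: (33.5 − 0.012q) − (14 + 0.019q) = 7 → q' = 403.2258.
Tax revenue = 7 × 403.2258 = 2822.58.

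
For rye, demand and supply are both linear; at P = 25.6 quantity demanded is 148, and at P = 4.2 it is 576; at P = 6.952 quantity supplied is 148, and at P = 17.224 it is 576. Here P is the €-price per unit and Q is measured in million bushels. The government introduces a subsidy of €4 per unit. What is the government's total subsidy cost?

€1816.22 million

Demand slope = (4.2 − 25.6)/(576 − 148) = −0.05, so P = 33 − 0.05Q.
Supply slope = (17.224 − 6.952)/(576 − 148) = 0.024, so P = 3.4 + 0.024Q.
Competitive equilibrium: 33 − 0.05Q = 3.4 + 0.024Q → Q* = 400, P* = 13.
The subsidy lowers effective supply by 4: P = 0.024Q − 0.6.
New quantity: 33 − 0.05Q = 0.024Q − 0.6 → Q' = 454.0541.
Total subsidy cost = 4 × 454.0541 = €1816.22 million.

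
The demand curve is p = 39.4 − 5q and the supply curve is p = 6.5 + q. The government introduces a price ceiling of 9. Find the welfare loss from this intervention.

Competitive equilibrium: 39.4 − 5q = 6.5 + q → q* = 5.4833, p* = 11.9833.
At the ceiling p = 9, quantity supplied = (9 − 6.5)/1 = 2.5.
Willingness to pay at q' = 2.5: 39.4 − 5·2.5 = 26.9.
Δq = 5.4833 − 2.5 = 2.9833; wedge = 26.9 − 9 = 17.9.
Deadweight loss = ½ × 2.9833 × 17.9 = 26.70.

26.70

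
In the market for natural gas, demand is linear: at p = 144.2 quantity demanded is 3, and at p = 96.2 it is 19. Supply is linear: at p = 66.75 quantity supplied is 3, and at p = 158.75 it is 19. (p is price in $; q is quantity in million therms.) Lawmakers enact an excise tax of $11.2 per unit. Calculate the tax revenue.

Demand slope = (96.2 − 144.2)/(19 − 3) = −3, so p = 153.2 − 3q.
Supply slope = (158.75 − 66.75)/(19 − 3) = 5.75, so p = 49.5 + 5.75q.
Competitive equilibrium: 153.2 − 3q = 49.5 + 5.75q → q* = 11.8514, p* = 117.6457.
With the tax, the buyer price exceeds the seller price by 11.2: (153.2 − 3q) − (49.5 + 5.75q) = 11.2 → q' = 10.5714.
Tax revenue = 11.2 × 10.5714 = $118.40 million.

$118.40 million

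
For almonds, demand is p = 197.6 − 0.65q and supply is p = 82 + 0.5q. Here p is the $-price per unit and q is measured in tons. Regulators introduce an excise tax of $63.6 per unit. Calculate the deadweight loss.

Competitive equilibrium: 197.6 − 0.65q = 82 + 0.5q → q* = 100.5217, p* = 132.2609.
With the tax, the buyer price exceeds the seller price by 63.6: (197.6 − 0.65q) − (82 + 0.5q) = 63.6 → q' = 45.2174.
Δq = 100.5217 − 45.2174 = 55.3043; the wedge equals the tax, 63.6.
The triangle = ½ × 55.3043 × 63.6 = $1758.68.

$1758.68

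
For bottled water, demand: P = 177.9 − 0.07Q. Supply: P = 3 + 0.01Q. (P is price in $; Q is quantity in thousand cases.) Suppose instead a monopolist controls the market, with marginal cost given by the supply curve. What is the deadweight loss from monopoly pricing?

$41636.40 thousand

Competitive equilibrium: 177.9 − 0.07Q = 3 + 0.01Q → Q* = 2186.25, P* = 24.8625.
Marginal revenue: MR = 177.9 − 0.14Q. Set MR = MC: 177.9 − 0.14Q = 3 + 0.01Q → Q_m = 1166.
Price P_m = 177.9 − 0.07·1166 = 96.28; MC(Q_m) = 3 + 0.01·1166 = 14.66.
Competitive Q* = 2186.25, so ΔQ = 1020.25; wedge = 96.28 − 14.66 = 81.62.
DWL = ½ × 1020.25 × 81.62 = $41636.40 thousand.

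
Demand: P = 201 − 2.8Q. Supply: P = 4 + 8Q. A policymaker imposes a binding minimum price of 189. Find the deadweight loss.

Competitive equilibrium: 201 − 2.8Q = 4 + 8Q → Q* = 18.2407, P* = 149.9259.
At the floor P = 189, quantity demanded = (201 − 189)/2.8 = 4.2857.
Sellers' marginal cost at Q' = 4.2857: 4 + 8·4.2857 = 38.2856.
ΔQ = 18.2407 − 4.2857 = 13.955; wedge = 189 − 38.2856 = 150.7144.
Deadweight loss = ½ × 13.955 × 150.7144 = 1051.61.

1051.61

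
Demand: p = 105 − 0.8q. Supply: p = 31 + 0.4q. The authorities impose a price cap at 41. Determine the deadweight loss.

Competitive equilibrium: 105 − 0.8q = 31 + 0.4q → q* = 61.6667, p* = 55.6667.
At the ceiling p = 41, quantity supplied = (41 − 31)/0.4 = 25.
Willingness to pay at q' = 25: 105 − 0.8·25 = 85.
Δq = 61.6667 − 25 = 36.6667; wedge = 85 − 41 = 44.
The triangle = ½ × 36.6667 × 44 = 806.67.

806.67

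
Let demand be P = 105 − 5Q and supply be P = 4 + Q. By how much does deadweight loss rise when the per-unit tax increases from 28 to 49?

134.75

Competitive equilibrium: 105 − 5Q = 4 + Q → Q* = 16.8333, P* = 20.8333.
For a per-unit tax t: ΔQ = t/6, so DWL = ½·t·(t/6) = t²/12.
At t = 28: DWL = 65.333. At t = 49: DWL = 200.083.
Increase = 200.083 − 65.333 = 134.75.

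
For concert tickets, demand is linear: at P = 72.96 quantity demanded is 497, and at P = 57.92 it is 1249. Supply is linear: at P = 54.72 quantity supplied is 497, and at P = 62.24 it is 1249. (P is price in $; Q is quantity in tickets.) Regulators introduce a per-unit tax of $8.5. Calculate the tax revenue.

Demand slope = (57.92 − 72.96)/(1249 − 497) = −0.02, so P = 82.9 − 0.02Q.
Supply slope = (62.24 − 54.72)/(1249 − 497) = 0.01, so P = 49.75 + 0.01Q.
Competitive equilibrium: 82.9 − 0.02Q = 49.75 + 0.01Q → Q* = 1105, P* = 60.8.
With the tax, the buyer price exceeds the seller price by 8.5: (82.9 − 0.02Q) − (49.75 + 0.01Q) = 8.5 → Q' = 821.6667.
Tax revenue = 8.5 × 821.6667 = $6984.17.

$6984.17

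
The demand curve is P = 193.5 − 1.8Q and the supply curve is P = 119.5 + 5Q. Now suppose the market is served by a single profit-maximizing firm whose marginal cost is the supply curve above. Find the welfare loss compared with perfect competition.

Competitive equilibrium: 193.5 − 1.8Q = 119.5 + 5Q → Q* = 10.8824, P* = 173.9118.
Marginal revenue: MR = 193.5 − 3.6Q. Set MR = MC: 193.5 − 3.6Q = 119.5 + 5Q → Q_m = 8.6047.
Price P_m = 193.5 − 1.8·8.6047 = 178.0115; MC(Q_m) = 119.5 + 5·8.6047 = 162.5235.
Competitive Q* = 10.8824, so ΔQ = 2.2777; wedge = 178.0115 − 162.5235 = 15.488.
Welfare loss = ½ × 2.2777 × 15.488 = 17.64.

17.64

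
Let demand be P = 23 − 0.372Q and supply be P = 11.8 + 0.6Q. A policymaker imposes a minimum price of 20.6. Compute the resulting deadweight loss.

Competitive equilibrium: 23 − 0.372Q = 11.8 + 0.6Q → Q* = 11.5226, P* = 18.7136.
At the floor P = 20.6, quantity demanded = (23 − 20.6)/0.372 = 6.4516.
Sellers' marginal cost at Q' = 6.4516: 11.8 + 0.6·6.4516 = 15.671.
ΔQ = 11.5226 − 6.4516 = 5.071; wedge = 20.6 − 15.671 = 4.929.
DWL = ½ × 5.071 × 4.929 = 12.50.

12.50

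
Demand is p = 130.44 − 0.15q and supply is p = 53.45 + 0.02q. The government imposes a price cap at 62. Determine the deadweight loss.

Competitive equilibrium: 130.44 − 0.15q = 53.45 + 0.02q → q* = 452.8824, p* = 62.5076.
At the ceiling p = 62, quantity supplied = (62 − 53.45)/0.02 = 427.5.
Willingness to pay at q' = 427.5: 130.44 − 0.15·427.5 = 66.315.
Δq = 452.8824 − 427.5 = 25.3824; wedge = 66.315 − 62 = 4.315.
DWL = ½ × 25.3824 × 4.315 = 54.76.

54.76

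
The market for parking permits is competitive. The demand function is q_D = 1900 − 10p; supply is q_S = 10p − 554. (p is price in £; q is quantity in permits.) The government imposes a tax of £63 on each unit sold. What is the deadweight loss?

In inverse form: demand p = 190 − 0.1q, supply p = 55.4 + 0.1q.
Competitive equilibrium: 190 − 0.1q = 55.4 + 0.1q → q* = 673, p* = 122.7.
With the tax, the buyer price exceeds the seller price by 63: (190 − 0.1q) − (55.4 + 0.1q) = 63 → q' = 358.
Δq = 673 − 358 = 315; the wedge equals the tax, 63.
Welfare loss = ½ × 315 × 63 = £9922.50.

£9922.50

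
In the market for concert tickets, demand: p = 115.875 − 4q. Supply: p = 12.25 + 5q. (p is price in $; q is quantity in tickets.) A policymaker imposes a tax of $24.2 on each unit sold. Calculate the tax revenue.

$213.565

Competitive equilibrium: 115.875 − 4q = 12.25 + 5q → q* = 11.5139, p* = 69.8194.
With the tax, the buyer price exceeds the seller price by 24.2: (115.875 − 4q) − (12.25 + 5q) = 24.2 → q' = 8.825.
Tax revenue = 24.2 × 8.825 = $213.565.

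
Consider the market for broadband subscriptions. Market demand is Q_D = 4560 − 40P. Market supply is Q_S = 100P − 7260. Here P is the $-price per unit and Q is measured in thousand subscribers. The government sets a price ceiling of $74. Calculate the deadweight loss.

$19032.14 thousand

In inverse form: demand P = 114 − 0.025Q, supply P = 72.6 + 0.01Q.
Competitive equilibrium: 114 − 0.025Q = 72.6 + 0.01Q → Q* = 1182.8571, P* = 84.4286.
At the ceiling P = 74, quantity supplied = (74 − 72.6)/0.01 = 140.
Willingness to pay at Q' = 140: 114 − 0.025·140 = 110.5.
ΔQ = 1182.8571 − 140 = 1042.8571; wedge = 110.5 − 74 = 36.5.
Welfare loss = ½ × 1042.8571 × 36.5 = $19032.14 thousand.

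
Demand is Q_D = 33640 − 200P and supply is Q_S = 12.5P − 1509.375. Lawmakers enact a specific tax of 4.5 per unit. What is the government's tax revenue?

In inverse form: demand P = 168.2 − 0.005Q, supply P = 120.75 + 0.08Q.
Competitive equilibrium: 168.2 − 0.005Q = 120.75 + 0.08Q → Q* = 558.2353, P* = 165.4088.
With the tax, the buyer price exceeds the seller price by 4.5: (168.2 − 0.005Q) − (120.75 + 0.08Q) = 4.5 → Q' = 505.2941.
Tax revenue = 4.5 × 505.2941 = 2273.82.

2273.82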